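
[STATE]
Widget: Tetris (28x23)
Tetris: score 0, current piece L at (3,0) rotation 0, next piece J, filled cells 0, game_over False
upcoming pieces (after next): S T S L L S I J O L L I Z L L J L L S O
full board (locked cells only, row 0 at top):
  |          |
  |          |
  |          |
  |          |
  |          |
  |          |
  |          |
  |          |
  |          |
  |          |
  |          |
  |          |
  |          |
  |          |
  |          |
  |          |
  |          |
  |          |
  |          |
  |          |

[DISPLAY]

     ▒    │Next:            
   ▒▒▒    │█                
          │███              
          │                 
          │                 
          │                 
          │Score:           
          │0                
          │                 
          │                 
          │                 
          │                 
          │                 
          │                 
          │                 
          │                 
          │                 
          │                 
          │                 
          │                 
          │                 
          │                 
          │                 


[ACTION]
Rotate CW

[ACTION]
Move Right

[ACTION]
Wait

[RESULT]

          │Next:            
    ▒     │█                
    ▒     │███              
    ▒▒    │                 
          │                 
          │                 
          │Score:           
          │0                
          │                 
          │                 
          │                 
          │                 
          │                 
          │                 
          │                 
          │                 
          │                 
          │                 
          │                 
          │                 
          │                 
          │                 
          │                 


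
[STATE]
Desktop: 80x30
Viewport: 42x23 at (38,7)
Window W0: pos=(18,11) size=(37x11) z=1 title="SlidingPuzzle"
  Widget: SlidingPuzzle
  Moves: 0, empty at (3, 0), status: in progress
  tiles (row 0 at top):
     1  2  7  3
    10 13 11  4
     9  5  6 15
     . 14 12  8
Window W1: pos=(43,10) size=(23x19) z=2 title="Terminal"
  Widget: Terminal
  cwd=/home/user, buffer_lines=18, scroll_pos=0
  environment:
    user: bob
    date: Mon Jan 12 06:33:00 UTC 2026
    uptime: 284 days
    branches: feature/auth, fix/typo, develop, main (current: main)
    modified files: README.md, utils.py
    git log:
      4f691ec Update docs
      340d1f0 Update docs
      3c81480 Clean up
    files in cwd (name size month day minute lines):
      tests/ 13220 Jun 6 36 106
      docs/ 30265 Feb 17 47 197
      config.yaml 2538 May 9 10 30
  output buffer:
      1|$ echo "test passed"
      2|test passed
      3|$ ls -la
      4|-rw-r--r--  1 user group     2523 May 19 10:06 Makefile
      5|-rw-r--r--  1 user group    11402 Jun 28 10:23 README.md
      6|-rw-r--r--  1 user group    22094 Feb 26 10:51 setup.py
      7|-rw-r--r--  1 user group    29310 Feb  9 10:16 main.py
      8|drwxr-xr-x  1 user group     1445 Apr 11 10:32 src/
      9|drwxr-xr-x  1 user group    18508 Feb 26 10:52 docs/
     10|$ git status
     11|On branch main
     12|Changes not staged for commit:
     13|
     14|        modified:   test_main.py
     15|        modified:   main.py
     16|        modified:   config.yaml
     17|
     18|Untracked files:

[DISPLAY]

                                          
                                          
                                          
     ┏━━━━━━━━━━━━━━━━━━━━━┓              
━━━━━┃ Terminal            ┃              
     ┠─────────────────────┨              
─────┃$ echo "test passed" ┃              
─┐   ┃test passed          ┃              
 │   ┃$ ls -la             ┃              
─┤   ┃-rw-r--r--  1 user gr┃              
 │   ┃-rw-r--r--  1 user gr┃              
─┤   ┃-rw-r--r--  1 user gr┃              
 │   ┃-rw-r--r--  1 user gr┃              
─┤   ┃drwxr-xr-x  1 user gr┃              
━━━━━┃drwxr-xr-x  1 user gr┃              
     ┃$ git status         ┃              
     ┃On branch main       ┃              
     ┃Changes not staged fo┃              
     ┃                     ┃              
     ┃        modified:   t┃              
     ┃        modified:   m┃              
     ┗━━━━━━━━━━━━━━━━━━━━━┛              
                                          


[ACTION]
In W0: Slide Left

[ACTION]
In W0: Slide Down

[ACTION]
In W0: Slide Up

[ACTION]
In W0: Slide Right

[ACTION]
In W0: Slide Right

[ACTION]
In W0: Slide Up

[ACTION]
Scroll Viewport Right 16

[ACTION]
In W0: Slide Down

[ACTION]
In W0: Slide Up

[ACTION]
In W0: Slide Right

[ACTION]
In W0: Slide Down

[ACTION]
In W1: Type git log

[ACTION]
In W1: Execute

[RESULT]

                                          
                                          
                                          
     ┏━━━━━━━━━━━━━━━━━━━━━┓              
━━━━━┃ Terminal            ┃              
     ┠─────────────────────┨              
─────┃drwxr-xr-x  1 user gr┃              
─┐   ┃$ git status         ┃              
 │   ┃On branch main       ┃              
─┤   ┃Changes not staged fo┃              
 │   ┃                     ┃              
─┤   ┃        modified:   t┃              
 │   ┃        modified:   m┃              
─┤   ┃        modified:   c┃              
━━━━━┃                     ┃              
     ┃Untracked files:     ┃              
     ┃$ git log            ┃              
     ┃4f691ec Update docs  ┃              
     ┃340d1f0 Update docs  ┃              
     ┃3c81480 Clean up     ┃              
     ┃$ █                  ┃              
     ┗━━━━━━━━━━━━━━━━━━━━━┛              
                                          


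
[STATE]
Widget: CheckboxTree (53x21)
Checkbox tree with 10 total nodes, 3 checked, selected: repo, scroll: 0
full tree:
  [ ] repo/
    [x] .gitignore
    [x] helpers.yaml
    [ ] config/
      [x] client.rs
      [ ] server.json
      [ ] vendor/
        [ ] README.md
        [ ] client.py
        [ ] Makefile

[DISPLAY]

>[-] repo/                                           
   [x] .gitignore                                    
   [x] helpers.yaml                                  
   [-] config/                                       
     [x] client.rs                                   
     [ ] server.json                                 
     [ ] vendor/                                     
       [ ] README.md                                 
       [ ] client.py                                 
       [ ] Makefile                                  
                                                     
                                                     
                                                     
                                                     
                                                     
                                                     
                                                     
                                                     
                                                     
                                                     
                                                     


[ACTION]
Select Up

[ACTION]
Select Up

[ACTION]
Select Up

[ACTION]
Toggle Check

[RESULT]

>[x] repo/                                           
   [x] .gitignore                                    
   [x] helpers.yaml                                  
   [x] config/                                       
     [x] client.rs                                   
     [x] server.json                                 
     [x] vendor/                                     
       [x] README.md                                 
       [x] client.py                                 
       [x] Makefile                                  
                                                     
                                                     
                                                     
                                                     
                                                     
                                                     
                                                     
                                                     
                                                     
                                                     
                                                     


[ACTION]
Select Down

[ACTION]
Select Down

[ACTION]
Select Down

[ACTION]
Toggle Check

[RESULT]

 [-] repo/                                           
   [x] .gitignore                                    
   [x] helpers.yaml                                  
>  [ ] config/                                       
     [ ] client.rs                                   
     [ ] server.json                                 
     [ ] vendor/                                     
       [ ] README.md                                 
       [ ] client.py                                 
       [ ] Makefile                                  
                                                     
                                                     
                                                     
                                                     
                                                     
                                                     
                                                     
                                                     
                                                     
                                                     
                                                     


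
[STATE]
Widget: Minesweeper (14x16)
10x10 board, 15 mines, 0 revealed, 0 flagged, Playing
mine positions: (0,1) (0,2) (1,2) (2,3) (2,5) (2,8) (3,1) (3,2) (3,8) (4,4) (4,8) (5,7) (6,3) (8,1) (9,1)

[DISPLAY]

■■■■■■■■■■    
■■■■■■■■■■    
■■■■■■■■■■    
■■■■■■■■■■    
■■■■■■■■■■    
■■■■■■■■■■    
■■■■■■■■■■    
■■■■■■■■■■    
■■■■■■■■■■    
■■■■■■■■■■    
              
              
              
              
              
              


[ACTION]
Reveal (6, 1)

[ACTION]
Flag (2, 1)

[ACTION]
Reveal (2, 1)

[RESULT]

■■■■■■■■■■    
■■■■■■■■■■    
■⚑■■■■■■■■    
■■■■■■■■■■    
122■■■■■■■    
  1■■■■■■■    
  1■■■■■■■    
112■■■■■■■    
■■■■■■■■■■    
■■■■■■■■■■    
              
              
              
              
              
              


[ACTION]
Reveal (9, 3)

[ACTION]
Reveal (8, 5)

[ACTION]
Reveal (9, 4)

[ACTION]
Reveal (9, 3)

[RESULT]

■■■■■■■■■■    
■■■■■■■■■■    
■⚑■■■■■■■■    
■■■■■■■■■■    
122■■■■■■■    
  1■211■21    
  1■1 111     
11211         
■■2           
■■2           
              
              
              
              
              
              


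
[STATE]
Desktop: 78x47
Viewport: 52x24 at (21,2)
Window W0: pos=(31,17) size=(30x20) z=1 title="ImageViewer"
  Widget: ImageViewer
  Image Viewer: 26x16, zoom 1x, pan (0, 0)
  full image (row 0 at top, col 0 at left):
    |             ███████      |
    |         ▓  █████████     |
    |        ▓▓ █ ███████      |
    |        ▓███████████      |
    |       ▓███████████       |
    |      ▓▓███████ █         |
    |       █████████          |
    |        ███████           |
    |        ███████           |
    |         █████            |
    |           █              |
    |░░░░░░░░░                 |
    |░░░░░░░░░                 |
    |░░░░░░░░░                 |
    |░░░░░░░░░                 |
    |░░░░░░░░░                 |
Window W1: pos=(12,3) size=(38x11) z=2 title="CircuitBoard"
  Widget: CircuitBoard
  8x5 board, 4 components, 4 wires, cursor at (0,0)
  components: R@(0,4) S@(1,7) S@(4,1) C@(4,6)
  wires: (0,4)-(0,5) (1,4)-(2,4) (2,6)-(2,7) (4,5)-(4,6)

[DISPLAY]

                                                    
━━━━━━━━━━━━━━━━━━━━━━━━━━━━┓                       
Board                       ┃                       
────────────────────────────┨                       
 3 4 5 6 7                  ┃                       
            R ─ ·           ┃                       
                            ┃                       
            ·           S   ┃                       
            │               ┃                       
            ·       · ─ ·   ┃                       
                            ┃                       
━━━━━━━━━━━━━━━━━━━━━━━━━━━━┛                       
                                                    
                                                    
                                                    
          ┏━━━━━━━━━━━━━━━━━━━━━━━━━━━━┓            
          ┃ ImageViewer                ┃            
          ┠────────────────────────────┨            
          ┃             ███████        ┃            
          ┃         ▓  █████████       ┃            
          ┃        ▓▓ █ ███████        ┃            
          ┃        ▓███████████        ┃            
          ┃       ▓███████████         ┃            
          ┃      ▓▓███████ █           ┃            


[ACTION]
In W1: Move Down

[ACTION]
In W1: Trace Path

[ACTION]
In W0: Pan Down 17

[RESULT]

                                                    
━━━━━━━━━━━━━━━━━━━━━━━━━━━━┓                       
Board                       ┃                       
────────────────────────────┨                       
 3 4 5 6 7                  ┃                       
            R ─ ·           ┃                       
                            ┃                       
            ·           S   ┃                       
            │               ┃                       
            ·       · ─ ·   ┃                       
                            ┃                       
━━━━━━━━━━━━━━━━━━━━━━━━━━━━┛                       
                                                    
                                                    
                                                    
          ┏━━━━━━━━━━━━━━━━━━━━━━━━━━━━┓            
          ┃ ImageViewer                ┃            
          ┠────────────────────────────┨            
          ┃                            ┃            
          ┃                            ┃            
          ┃                            ┃            
          ┃                            ┃            
          ┃                            ┃            
          ┃                            ┃            


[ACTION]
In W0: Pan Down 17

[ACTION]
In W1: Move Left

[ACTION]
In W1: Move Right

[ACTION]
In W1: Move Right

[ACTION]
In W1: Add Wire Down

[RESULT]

                                                    
━━━━━━━━━━━━━━━━━━━━━━━━━━━━┓                       
Board                       ┃                       
────────────────────────────┨                       
 3 4 5 6 7                  ┃                       
            R ─ ·           ┃                       
                            ┃                       
   [.]      ·           S   ┃                       
    │       │               ┃                       
    ·       ·       · ─ ·   ┃                       
                            ┃                       
━━━━━━━━━━━━━━━━━━━━━━━━━━━━┛                       
                                                    
                                                    
                                                    
          ┏━━━━━━━━━━━━━━━━━━━━━━━━━━━━┓            
          ┃ ImageViewer                ┃            
          ┠────────────────────────────┨            
          ┃                            ┃            
          ┃                            ┃            
          ┃                            ┃            
          ┃                            ┃            
          ┃                            ┃            
          ┃                            ┃            


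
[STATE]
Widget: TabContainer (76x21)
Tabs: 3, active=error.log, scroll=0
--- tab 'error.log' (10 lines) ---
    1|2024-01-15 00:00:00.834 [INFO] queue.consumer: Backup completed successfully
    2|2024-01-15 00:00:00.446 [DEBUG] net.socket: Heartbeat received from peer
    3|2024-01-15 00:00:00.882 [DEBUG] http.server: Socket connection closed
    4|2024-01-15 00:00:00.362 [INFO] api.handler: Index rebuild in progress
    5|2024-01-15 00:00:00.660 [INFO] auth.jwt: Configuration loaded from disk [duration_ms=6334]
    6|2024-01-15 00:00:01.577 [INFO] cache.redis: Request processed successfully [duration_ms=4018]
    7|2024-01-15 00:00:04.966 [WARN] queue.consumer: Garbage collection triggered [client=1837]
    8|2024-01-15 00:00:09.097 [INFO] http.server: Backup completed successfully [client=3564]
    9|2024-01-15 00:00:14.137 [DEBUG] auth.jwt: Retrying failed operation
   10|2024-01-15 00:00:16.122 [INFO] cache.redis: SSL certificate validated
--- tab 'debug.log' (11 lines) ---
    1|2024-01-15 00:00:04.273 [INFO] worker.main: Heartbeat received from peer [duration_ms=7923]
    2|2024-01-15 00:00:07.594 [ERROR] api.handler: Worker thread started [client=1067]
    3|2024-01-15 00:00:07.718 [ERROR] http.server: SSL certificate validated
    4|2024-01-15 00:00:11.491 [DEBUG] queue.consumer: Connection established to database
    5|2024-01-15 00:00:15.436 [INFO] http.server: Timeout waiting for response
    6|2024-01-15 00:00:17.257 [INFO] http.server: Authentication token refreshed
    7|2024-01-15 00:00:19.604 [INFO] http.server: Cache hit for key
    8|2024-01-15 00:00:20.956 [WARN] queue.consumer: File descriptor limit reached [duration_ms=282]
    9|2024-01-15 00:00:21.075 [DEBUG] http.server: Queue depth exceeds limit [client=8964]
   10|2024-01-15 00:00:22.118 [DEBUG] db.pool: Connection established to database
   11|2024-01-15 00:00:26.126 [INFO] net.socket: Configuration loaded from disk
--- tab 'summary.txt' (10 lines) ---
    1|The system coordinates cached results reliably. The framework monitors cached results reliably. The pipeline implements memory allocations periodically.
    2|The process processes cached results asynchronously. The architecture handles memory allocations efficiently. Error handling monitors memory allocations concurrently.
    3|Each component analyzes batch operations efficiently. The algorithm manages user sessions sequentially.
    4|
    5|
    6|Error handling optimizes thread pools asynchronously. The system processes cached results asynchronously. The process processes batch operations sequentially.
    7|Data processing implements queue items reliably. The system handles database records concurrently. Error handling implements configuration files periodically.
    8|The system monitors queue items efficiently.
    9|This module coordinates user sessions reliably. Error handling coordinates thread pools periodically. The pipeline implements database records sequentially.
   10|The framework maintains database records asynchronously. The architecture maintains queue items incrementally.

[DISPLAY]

[error.log]│ debug.log │ summary.txt                                        
────────────────────────────────────────────────────────────────────────────
2024-01-15 00:00:00.834 [INFO] queue.consumer: Backup completed successfully
2024-01-15 00:00:00.446 [DEBUG] net.socket: Heartbeat received from peer    
2024-01-15 00:00:00.882 [DEBUG] http.server: Socket connection closed       
2024-01-15 00:00:00.362 [INFO] api.handler: Index rebuild in progress       
2024-01-15 00:00:00.660 [INFO] auth.jwt: Configuration loaded from disk [dur
2024-01-15 00:00:01.577 [INFO] cache.redis: Request processed successfully [
2024-01-15 00:00:04.966 [WARN] queue.consumer: Garbage collection triggered 
2024-01-15 00:00:09.097 [INFO] http.server: Backup completed successfully [c
2024-01-15 00:00:14.137 [DEBUG] auth.jwt: Retrying failed operation         
2024-01-15 00:00:16.122 [INFO] cache.redis: SSL certificate validated       
                                                                            
                                                                            
                                                                            
                                                                            
                                                                            
                                                                            
                                                                            
                                                                            
                                                                            


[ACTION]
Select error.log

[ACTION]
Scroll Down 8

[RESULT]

[error.log]│ debug.log │ summary.txt                                        
────────────────────────────────────────────────────────────────────────────
2024-01-15 00:00:14.137 [DEBUG] auth.jwt: Retrying failed operation         
2024-01-15 00:00:16.122 [INFO] cache.redis: SSL certificate validated       
                                                                            
                                                                            
                                                                            
                                                                            
                                                                            
                                                                            
                                                                            
                                                                            
                                                                            
                                                                            
                                                                            
                                                                            
                                                                            
                                                                            
                                                                            
                                                                            
                                                                            


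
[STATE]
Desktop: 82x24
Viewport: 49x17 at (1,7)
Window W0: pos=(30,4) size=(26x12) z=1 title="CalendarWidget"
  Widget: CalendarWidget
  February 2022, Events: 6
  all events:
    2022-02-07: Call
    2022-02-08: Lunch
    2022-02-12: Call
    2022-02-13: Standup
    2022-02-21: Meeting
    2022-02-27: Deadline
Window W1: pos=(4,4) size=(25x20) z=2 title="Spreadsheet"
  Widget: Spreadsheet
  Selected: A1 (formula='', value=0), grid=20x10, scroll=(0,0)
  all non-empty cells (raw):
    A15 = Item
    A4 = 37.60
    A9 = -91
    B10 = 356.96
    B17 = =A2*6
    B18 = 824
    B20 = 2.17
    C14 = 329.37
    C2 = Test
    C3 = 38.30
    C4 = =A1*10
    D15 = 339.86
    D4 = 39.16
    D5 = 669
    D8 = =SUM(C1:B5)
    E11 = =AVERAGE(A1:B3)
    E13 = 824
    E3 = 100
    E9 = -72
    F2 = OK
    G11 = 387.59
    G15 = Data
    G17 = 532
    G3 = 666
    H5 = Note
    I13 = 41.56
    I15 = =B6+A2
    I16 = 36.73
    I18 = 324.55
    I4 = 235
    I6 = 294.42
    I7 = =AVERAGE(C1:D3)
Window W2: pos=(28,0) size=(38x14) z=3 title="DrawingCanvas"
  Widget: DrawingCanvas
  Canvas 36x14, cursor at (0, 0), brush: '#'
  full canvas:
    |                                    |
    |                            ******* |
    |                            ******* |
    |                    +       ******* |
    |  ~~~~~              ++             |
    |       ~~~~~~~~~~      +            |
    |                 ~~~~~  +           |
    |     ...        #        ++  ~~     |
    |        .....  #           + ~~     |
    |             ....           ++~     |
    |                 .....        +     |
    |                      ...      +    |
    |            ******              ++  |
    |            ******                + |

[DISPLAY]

   ┃A1:                    ┃  ~~~~~              
   ┃       A       B       ┃       ~~~~~~~~~~    
   ┃-----------------------┃                 ~~~~
   ┃  1      [0]       0   ┃     ...        #    
   ┃  2        0       0Tes┃        .....  #     
   ┃  3        0       0   ┃             ....    
   ┃  4    37.60       0   ┗━━━━━━━━━━━━━━━━━━━━━
   ┃  5        0       0   ┃ ┃                   
   ┃  6        0       0   ┃ ┗━━━━━━━━━━━━━━━━━━━
   ┃  7        0       0   ┃                     
   ┃  8        0       0   ┃                     
   ┃  9      -91       0   ┃                     
   ┃ 10        0  356.96   ┃                     
   ┃ 11        0       0   ┃                     
   ┃ 12        0       0   ┃                     
   ┃ 13        0       0   ┃                     
   ┗━━━━━━━━━━━━━━━━━━━━━━━┛                     


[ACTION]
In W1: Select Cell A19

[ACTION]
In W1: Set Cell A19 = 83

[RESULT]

   ┃A19: 83                ┃  ~~~~~              
   ┃       A       B       ┃       ~~~~~~~~~~    
   ┃-----------------------┃                 ~~~~
   ┃  1        0       0   ┃     ...        #    
   ┃  2        0       0Tes┃        .....  #     
   ┃  3        0       0   ┃             ....    
   ┃  4    37.60       0   ┗━━━━━━━━━━━━━━━━━━━━━
   ┃  5        0       0   ┃ ┃                   
   ┃  6        0       0   ┃ ┗━━━━━━━━━━━━━━━━━━━
   ┃  7        0       0   ┃                     
   ┃  8        0       0   ┃                     
   ┃  9      -91       0   ┃                     
   ┃ 10        0  356.96   ┃                     
   ┃ 11        0       0   ┃                     
   ┃ 12        0       0   ┃                     
   ┃ 13        0       0   ┃                     
   ┗━━━━━━━━━━━━━━━━━━━━━━━┛                     


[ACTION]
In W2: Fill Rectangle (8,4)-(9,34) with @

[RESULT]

   ┃A19: 83                ┃  ~~~~~              
   ┃       A       B       ┃       ~~~~~~~~~~    
   ┃-----------------------┃                 ~~~~
   ┃  1        0       0   ┃     ...        #    
   ┃  2        0       0Tes┃    @@@@@@@@@@@@@@@@@
   ┃  3        0       0   ┃    @@@@@@@@@@@@@@@@@
   ┃  4    37.60       0   ┗━━━━━━━━━━━━━━━━━━━━━
   ┃  5        0       0   ┃ ┃                   
   ┃  6        0       0   ┃ ┗━━━━━━━━━━━━━━━━━━━
   ┃  7        0       0   ┃                     
   ┃  8        0       0   ┃                     
   ┃  9      -91       0   ┃                     
   ┃ 10        0  356.96   ┃                     
   ┃ 11        0       0   ┃                     
   ┃ 12        0       0   ┃                     
   ┃ 13        0       0   ┃                     
   ┗━━━━━━━━━━━━━━━━━━━━━━━┛                     


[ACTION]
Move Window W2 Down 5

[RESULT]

   ┃A19: 83                ┠─────────────────────
   ┃       A       B       ┃+                    
   ┃-----------------------┃                     
   ┃  1        0       0   ┃                     
   ┃  2        0       0Tes┃                    +
   ┃  3        0       0   ┃  ~~~~~              
   ┃  4    37.60       0   ┃       ~~~~~~~~~~    
   ┃  5        0       0   ┃                 ~~~~
   ┃  6        0       0   ┃     ...        #    
   ┃  7        0       0   ┃    @@@@@@@@@@@@@@@@@
   ┃  8        0       0   ┃    @@@@@@@@@@@@@@@@@
   ┃  9      -91       0   ┗━━━━━━━━━━━━━━━━━━━━━
   ┃ 10        0  356.96   ┃                     
   ┃ 11        0       0   ┃                     
   ┃ 12        0       0   ┃                     
   ┃ 13        0       0   ┃                     
   ┗━━━━━━━━━━━━━━━━━━━━━━━┛                     


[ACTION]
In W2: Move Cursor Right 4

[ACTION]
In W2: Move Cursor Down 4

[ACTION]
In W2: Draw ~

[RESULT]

   ┃A19: 83                ┠─────────────────────
   ┃       A       B       ┃                     
   ┃-----------------------┃                     
   ┃  1        0       0   ┃                     
   ┃  2        0       0Tes┃                    +
   ┃  3        0       0   ┃  ~~~~~              
   ┃  4    37.60       0   ┃       ~~~~~~~~~~    
   ┃  5        0       0   ┃                 ~~~~
   ┃  6        0       0   ┃     ...        #    
   ┃  7        0       0   ┃    @@@@@@@@@@@@@@@@@
   ┃  8        0       0   ┃    @@@@@@@@@@@@@@@@@
   ┃  9      -91       0   ┗━━━━━━━━━━━━━━━━━━━━━
   ┃ 10        0  356.96   ┃                     
   ┃ 11        0       0   ┃                     
   ┃ 12        0       0   ┃                     
   ┃ 13        0       0   ┃                     
   ┗━━━━━━━━━━━━━━━━━━━━━━━┛                     


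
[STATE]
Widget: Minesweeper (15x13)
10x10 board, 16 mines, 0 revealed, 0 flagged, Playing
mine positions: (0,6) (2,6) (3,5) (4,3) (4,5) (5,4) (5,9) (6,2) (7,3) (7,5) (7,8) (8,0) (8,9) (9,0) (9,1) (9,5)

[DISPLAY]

■■■■■■■■■■     
■■■■■■■■■■     
■■■■■■■■■■     
■■■■■■■■■■     
■■■■■■■■■■     
■■■■■■■■■■     
■■■■■■■■■■     
■■■■■■■■■■     
■■■■■■■■■■     
■■■■■■■■■■     
               
               
               


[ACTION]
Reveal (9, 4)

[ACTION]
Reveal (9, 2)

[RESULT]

■■■■■■■■■■     
■■■■■■■■■■     
■■■■■■■■■■     
■■■■■■■■■■     
■■■■■■■■■■     
■■■■■■■■■■     
■■■■■■■■■■     
■■■■■■■■■■     
■■■■■■■■■■     
■■1■1■■■■■     
               
               
               


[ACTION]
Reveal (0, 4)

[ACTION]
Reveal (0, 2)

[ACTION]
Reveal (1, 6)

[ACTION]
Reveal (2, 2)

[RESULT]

     1■■■■     
     22■■■     
    12■■■■     
  113■■■■■     
  1■■■■■■■     
 12■■■■■■■     
 1■■■■■■■■     
12■■■■■■■■     
■■■■■■■■■■     
■■1■1■■■■■     
               
               
               


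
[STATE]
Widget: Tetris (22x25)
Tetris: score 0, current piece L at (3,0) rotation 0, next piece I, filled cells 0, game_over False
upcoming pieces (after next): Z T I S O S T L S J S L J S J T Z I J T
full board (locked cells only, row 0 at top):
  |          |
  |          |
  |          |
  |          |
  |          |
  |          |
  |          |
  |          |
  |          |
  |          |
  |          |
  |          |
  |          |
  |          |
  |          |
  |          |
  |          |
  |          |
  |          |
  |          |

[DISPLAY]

     ▒    │Next:      
   ▒▒▒    │████       
          │           
          │           
          │           
          │           
          │Score:     
          │0          
          │           
          │           
          │           
          │           
          │           
          │           
          │           
          │           
          │           
          │           
          │           
          │           
          │           
          │           
          │           
          │           
          │           


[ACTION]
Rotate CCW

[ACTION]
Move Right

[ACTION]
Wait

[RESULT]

          │Next:      
    ▒▒    │████       
     ▒    │           
     ▒    │           
          │           
          │           
          │Score:     
          │0          
          │           
          │           
          │           
          │           
          │           
          │           
          │           
          │           
          │           
          │           
          │           
          │           
          │           
          │           
          │           
          │           
          │           


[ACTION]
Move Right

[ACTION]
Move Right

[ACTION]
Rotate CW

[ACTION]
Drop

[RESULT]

          │Next:      
          │████       
        ▒ │           
      ▒▒▒ │           
          │           
          │           
          │Score:     
          │0          
          │           
          │           
          │           
          │           
          │           
          │           
          │           
          │           
          │           
          │           
          │           
          │           
          │           
          │           
          │           
          │           
          │           


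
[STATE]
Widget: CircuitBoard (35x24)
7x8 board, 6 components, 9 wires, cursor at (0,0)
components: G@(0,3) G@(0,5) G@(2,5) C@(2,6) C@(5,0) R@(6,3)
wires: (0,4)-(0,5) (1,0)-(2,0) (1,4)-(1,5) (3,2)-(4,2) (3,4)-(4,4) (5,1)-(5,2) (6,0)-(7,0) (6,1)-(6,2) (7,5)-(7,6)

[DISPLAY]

   0 1 2 3 4 5 6                   
0  [.]          G   · ─ G          
                                   
1   ·               · ─ ·          
    │                              
2   ·                   G   C      
                                   
3           ·       ·              
            │       │              
4           ·       ·              
                                   
5   C   · ─ ·                      
                                   
6   ·   · ─ ·   R                  
    │                              
7   ·                   · ─ ·      
Cursor: (0,0)                      
                                   
                                   
                                   
                                   
                                   
                                   
                                   


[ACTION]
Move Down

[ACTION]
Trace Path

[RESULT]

   0 1 2 3 4 5 6                   
0               G   · ─ G          
                                   
1  [.]              · ─ ·          
    │                              
2   ·                   G   C      
                                   
3           ·       ·              
            │       │              
4           ·       ·              
                                   
5   C   · ─ ·                      
                                   
6   ·   · ─ ·   R                  
    │                              
7   ·                   · ─ ·      
Cursor: (1,0)  Trace: Path with 2 n
                                   
                                   
                                   
                                   
                                   
                                   
                                   


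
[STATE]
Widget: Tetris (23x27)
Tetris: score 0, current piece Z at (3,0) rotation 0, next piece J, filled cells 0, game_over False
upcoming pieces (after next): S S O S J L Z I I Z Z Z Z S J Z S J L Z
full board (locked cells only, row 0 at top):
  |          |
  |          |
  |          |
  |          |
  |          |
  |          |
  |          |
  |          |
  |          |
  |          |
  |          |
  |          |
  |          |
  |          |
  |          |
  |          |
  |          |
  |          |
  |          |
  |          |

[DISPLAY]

   ▓▓     │Next:       
    ▓▓    │█           
          │███         
          │            
          │            
          │            
          │Score:      
          │0           
          │            
          │            
          │            
          │            
          │            
          │            
          │            
          │            
          │            
          │            
          │            
          │            
          │            
          │            
          │            
          │            
          │            
          │            
          │            


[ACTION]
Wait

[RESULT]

          │Next:       
   ▓▓     │█           
    ▓▓    │███         
          │            
          │            
          │            
          │Score:      
          │0           
          │            
          │            
          │            
          │            
          │            
          │            
          │            
          │            
          │            
          │            
          │            
          │            
          │            
          │            
          │            
          │            
          │            
          │            
          │            


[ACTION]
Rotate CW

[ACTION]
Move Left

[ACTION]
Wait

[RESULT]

          │Next:       
          │█           
   ▓      │███         
  ▓▓      │            
  ▓       │            
          │            
          │Score:      
          │0           
          │            
          │            
          │            
          │            
          │            
          │            
          │            
          │            
          │            
          │            
          │            
          │            
          │            
          │            
          │            
          │            
          │            
          │            
          │            


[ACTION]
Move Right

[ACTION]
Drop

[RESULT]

          │Next:       
          │█           
          │███         
    ▓     │            
   ▓▓     │            
   ▓      │            
          │Score:      
          │0           
          │            
          │            
          │            
          │            
          │            
          │            
          │            
          │            
          │            
          │            
          │            
          │            
          │            
          │            
          │            
          │            
          │            
          │            
          │            
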